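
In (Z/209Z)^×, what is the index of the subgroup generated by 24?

2

By Lagrange's theorem, ord_209(24) divides φ(209) = φ(11·19) = (11−1)·(19−1) = 10·18 = 180 = 2^2 · 3^2 · 5.
Divisors of 180: 1, 2, 3, 4, 5, 6, 9, 10, 12, 15, 18, 20, 30, 36, 45, 60, 90, 180.
Evaluate successive powers at the divisors of 180:
24^1 ≡ 24 (mod 209)
24^2 ≡ 158 (mod 209)
24^3 ≡ 30 (mod 209)
24^4 ≡ 93 (mod 209)
24^5 ≡ 142 (mod 209)
24^6 ≡ 64 (mod 209)
24^9 ≡ 39 (mod 209)
24^10 ≡ 100 (mod 209)
24^12 ≡ 125 (mod 209)
24^15 ≡ 197 (mod 209)
24^18 ≡ 58 (mod 209)
24^20 ≡ 177 (mod 209)
24^30 ≡ 144 (mod 209)
24^36 ≡ 20 (mod 209)
24^45 ≡ 153 (mod 209)
24^60 ≡ 45 (mod 209)
24^90 ≡ 1 (mod 209) ✓
Thus |⟨24⟩| = ord(24) = 90.
The index is φ(209) / ord(24) = 180 / 90 = 2.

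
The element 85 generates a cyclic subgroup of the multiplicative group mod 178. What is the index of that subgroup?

By Lagrange's theorem, ord_178(85) divides φ(178) = φ(2)·φ(89) = 1·88 = 88 = 2^3 · 11.
Divisors of 88: 1, 2, 4, 8, 11, 22, 44, 88.
Evaluate successive powers at the divisors of 88:
85^1 ≡ 85 (mod 178)
85^2 ≡ 105 (mod 178)
85^4 ≡ 167 (mod 178)
85^8 ≡ 121 (mod 178)
85^11 ≡ 177 (mod 178)
85^22 ≡ 1 (mod 178) ✓
So ord_178(85) = 22, hence |⟨85⟩| = 22.
[(Z/178Z)^× : ⟨85⟩] = 88/22 = 4.

4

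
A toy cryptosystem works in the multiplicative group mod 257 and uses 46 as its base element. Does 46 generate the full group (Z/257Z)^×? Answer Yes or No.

φ(257) = 257 − 1 = 256 = 2^8.
An element g generates (Z/257Z)^× iff g^(256/q) ≢ 1 (mod 257) for each prime q ∈ {2}.
46^128 ≡ 1 (mod 257)  [q = 2: ≡ 1 ✗]
Since 46^128 ≡ 1, the order of 46 divides 128 < 256, so 46 is not a primitive root.

No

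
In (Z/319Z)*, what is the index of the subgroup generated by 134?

2

The order of 134 must divide φ(319) = φ(11·29) = (11−1)·(29−1) = 10·28 = 280 = 2^3 · 5 · 7.
Divisors of 280: 1, 2, 4, 5, 7, 8, 10, 14, 20, 28, 35, 40, 56, 70, 140, 280.
Compute 134^d (mod 319) for the divisors d until we hit 1:
134^1 ≡ 134 (mod 319)
134^2 ≡ 92 (mod 319)
134^4 ≡ 170 (mod 319)
134^5 ≡ 131 (mod 319)
134^7 ≡ 249 (mod 319)
134^8 ≡ 190 (mod 319)
134^10 ≡ 254 (mod 319)
134^14 ≡ 115 (mod 319)
134^20 ≡ 78 (mod 319)
134^28 ≡ 146 (mod 319)
134^35 ≡ 307 (mod 319)
134^40 ≡ 23 (mod 319)
134^56 ≡ 262 (mod 319)
134^70 ≡ 144 (mod 319)
134^140 ≡ 1 (mod 319) ✓
The order of 134 is 140, so the subgroup it generates has 140 elements.
[(Z/319Z)^× : ⟨134⟩] = 280/140 = 2.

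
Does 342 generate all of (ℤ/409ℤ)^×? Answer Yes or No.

φ(409) = 409 − 1 = 408 = 2^3 · 3 · 17.
342 is a primitive root mod 409 iff 342^(φ(409)/q) ≢ 1 for every prime q | φ(409), i.e. q ∈ {2, 3, 17}.
342^204 ≡ 408 (mod 409)  [q = 2: ≢ 1 ✓]
342^136 ≡ 53 (mod 409)  [q = 3: ≢ 1 ✓]
342^24 ≡ 25 (mod 409)  [q = 17: ≢ 1 ✓]
All checks pass, so 342 has order 408 and is a primitive root modulo 409.

Yes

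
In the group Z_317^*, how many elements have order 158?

φ(317) = 317 − 1 = 316 = 2^2 · 79.
In a cyclic group of order 316, there are φ(d) elements of order d for each divisor d of 316, and zero for non-divisors.
158 = 2 · 79 divides 316, and φ(158) = 78.

78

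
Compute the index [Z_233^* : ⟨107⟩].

ord(107) | φ(233) = 233 − 1 = 232 = 2^3 · 29.
Divisors of 232: 1, 2, 4, 8, 29, 58, 116, 232.
Evaluate successive powers at the divisors of 232:
107^1 ≡ 107
107^2 ≡ 32
107^4 ≡ 92
107^8 ≡ 76
107^29 ≡ 232
107^58 ≡ 1
The order of 107 is 58, so the subgroup it generates has 58 elements.
[(Z/233Z)^× : ⟨107⟩] = 232/58 = 4.

4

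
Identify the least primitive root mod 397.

5

φ(397) = 397 − 1 = 396 = 2^2 · 3^2 · 11.
Test candidates g = 2, 3, … against the prime factors q ∈ {2, 3, 11} of φ(397): g is a generator iff g^(396/q) ≢ 1 for every such q.
g = 2: 2^198 ≡ 396; 2^132 ≡ 1 — hits 1, so not a primitive root.
g = 3: 3^198 ≡ 1 — hits 1, so not a primitive root.
g = 4: 4^198 ≡ 1 — hits 1, so not a primitive root.
g = 5: 5^198 ≡ 396; 5^132 ≡ 362; 5^36 ≡ 290 — none is 1, so 5 is a primitive root.
Hence the least primitive root of 397 is 5.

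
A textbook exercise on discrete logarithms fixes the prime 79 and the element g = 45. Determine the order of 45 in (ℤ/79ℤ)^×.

The order of 45 must divide φ(79) = 79 − 1 = 78 = 2 · 3 · 13.
Divisors of 78: 1, 2, 3, 6, 13, 26, 39, 78.
Test each divisor d:
45^1 ≡ 45 (mod 79)
45^2 ≡ 50 (mod 79)
45^3 ≡ 38 (mod 79)
45^6 ≡ 22 (mod 79)
45^13 ≡ 55 (mod 79)
45^26 ≡ 23 (mod 79)
45^39 ≡ 1 (mod 79) ✓
Therefore the multiplicative order of 45 modulo 79 is 39.

39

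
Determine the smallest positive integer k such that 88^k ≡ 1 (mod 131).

130

Since 88 ∈ (Z/131Z)^×, its order divides φ(131) = 131 − 1 = 130 = 2 · 5 · 13.
Divisors of 130: 1, 2, 5, 10, 13, 26, 65, 130.
Compute 88^d (mod 131) for the divisors d until we hit 1:
88^1 ≡ 88
88^2 ≡ 15
88^5 ≡ 19
88^10 ≡ 99
88^13 ≡ 73
88^26 ≡ 89
88^65 ≡ 130
88^130 ≡ 1
The smallest such exponent is 130, so the order of 88 is 130.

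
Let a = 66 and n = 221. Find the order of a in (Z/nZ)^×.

8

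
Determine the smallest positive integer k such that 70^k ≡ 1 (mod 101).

50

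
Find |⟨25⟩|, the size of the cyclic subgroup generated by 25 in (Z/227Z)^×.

The order of 25 must divide φ(227) = 227 − 1 = 226 = 2 · 113.
Divisors of 226: 1, 2, 113, 226.
Check 25^d mod 227 for each divisor in increasing order:
25^1 ≡ 25 (mod 227)
25^2 ≡ 171 (mod 227)
25^113 ≡ 1 (mod 227) ✓
Therefore the multiplicative order of 25 modulo 227 is 113.

113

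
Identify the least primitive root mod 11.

2

φ(11) = 11 − 1 = 10 = 2 · 5.
Test candidates g = 2, 3, … against the prime factors q ∈ {2, 5} of φ(11): g is a generator iff g^(10/q) ≢ 1 for every such q.
g = 2: 2^5 ≡ 10; 2^2 ≡ 4 — none is 1, so 2 is a primitive root.
So 2 is the smallest generator of (Z/11Z)^×.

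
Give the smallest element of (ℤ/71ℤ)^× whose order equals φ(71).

7

φ(71) = 71 − 1 = 70 = 2 · 5 · 7.
g is a primitive root iff g^(70/q) ≢ 1 (mod 71) for each prime q ∈ {2, 5, 7}.
g = 2: 2^35 ≡ 1 — hits 1, so not a primitive root.
g = 3: 3^35 ≡ 1 — hits 1, so not a primitive root.
g = 4: 4^35 ≡ 1 — hits 1, so not a primitive root.
g = 5: 5^35 ≡ 1 — hits 1, so not a primitive root.
g = 6: 6^35 ≡ 1 — hits 1, so not a primitive root.
g = 7: 7^35 ≡ 70; 7^14 ≡ 54; 7^10 ≡ 45 — none is 1, so 7 is a primitive root.
The smallest primitive root modulo 71 is 7.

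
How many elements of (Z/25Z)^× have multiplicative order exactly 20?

8

φ(25) = φ(5^2) = 5·(5−1) = 20 = 2^2 · 5.
In a cyclic group of order 20, there are φ(d) elements of order d for each divisor d of 20, and zero for non-divisors.
20 = 2^2 · 5 divides 20, and φ(20) = 8.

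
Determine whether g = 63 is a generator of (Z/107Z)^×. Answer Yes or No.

Yes

φ(107) = 107 − 1 = 106 = 2 · 53.
An element g generates (Z/107Z)^× iff g^(106/q) ≢ 1 (mod 107) for each prime q ∈ {2, 53}.
63^53 ≡ 106 (mod 107)  [q = 2: ≢ 1 ✓]
63^2 ≡ 10 (mod 107)  [q = 53: ≢ 1 ✓]
None equal 1, so ord_107(63) = 106: 63 is a primitive root.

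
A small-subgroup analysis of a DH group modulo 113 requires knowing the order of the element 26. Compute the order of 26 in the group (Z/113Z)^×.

56

The order of 26 must divide φ(113) = 113 − 1 = 112 = 2^4 · 7.
Divisors of 112: 1, 2, 4, 7, 8, 14, 16, 28, 56, 112.
Test each divisor d:
26^1 ≡ 26 (mod 113)
26^2 ≡ 111 (mod 113)
26^4 ≡ 4 (mod 113)
26^7 ≡ 18 (mod 113)
26^8 ≡ 16 (mod 113)
26^14 ≡ 98 (mod 113)
26^16 ≡ 30 (mod 113)
26^28 ≡ 112 (mod 113)
26^56 ≡ 1 (mod 113) ✓
Therefore the multiplicative order of 26 modulo 113 is 56.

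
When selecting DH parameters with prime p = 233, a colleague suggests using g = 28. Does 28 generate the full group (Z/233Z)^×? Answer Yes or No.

No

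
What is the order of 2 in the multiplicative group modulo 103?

ord(2) | φ(103) = 103 − 1 = 102 = 2 · 3 · 17.
Divisors of 102: 1, 2, 3, 6, 17, 34, 51, 102.
Compute 2^d (mod 103) for the divisors d until we hit 1:
2^1 ≡ 2
2^2 ≡ 4
2^3 ≡ 8
2^6 ≡ 64
2^17 ≡ 56
2^34 ≡ 46
2^51 ≡ 1
The smallest such exponent is 51, so the order of 2 is 51.

51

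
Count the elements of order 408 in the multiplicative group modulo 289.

0

φ(289) = φ(17^2) = 17·(17−1) = 272 = 2^4 · 17.
In a cyclic group of order 272, there are φ(d) elements of order d for each divisor d of 272, and zero for non-divisors.
Since 408 ∤ 272, the count is 0.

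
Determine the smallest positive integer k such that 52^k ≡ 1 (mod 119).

6

By Lagrange's theorem, ord_119(52) divides φ(119) = φ(7·17) = (7−1)·(17−1) = 6·16 = 96 = 2^5 · 3.
Divisors of 96: 1, 2, 3, 4, 6, 8, 12, 16, 24, 32, 48, 96.
Compute 52^d (mod 119) for the divisors d until we hit 1:
52^1 ≡ 52 (mod 119)
52^2 ≡ 86 (mod 119)
52^3 ≡ 69 (mod 119)
52^4 ≡ 18 (mod 119)
52^6 ≡ 1 (mod 119) ✓
Therefore the multiplicative order of 52 modulo 119 is 6.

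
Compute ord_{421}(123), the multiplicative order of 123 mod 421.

By Lagrange's theorem, ord_421(123) divides φ(421) = 421 − 1 = 420 = 2^2 · 3 · 5 · 7.
Divisors of 420: 1, 2, 3, 4, 5, 6, 7, 10, 12, 14, 15, 20, 21, 28, 30, 35, 42, 60, 70, 84, 105, 140, 210, 420.
Evaluate successive powers at the divisors of 420:
123^1 ≡ 123 (mod 421)
123^2 ≡ 394 (mod 421)
123^3 ≡ 47 (mod 421)
123^4 ≡ 308 (mod 421)
123^5 ≡ 415 (mod 421)
123^6 ≡ 104 (mod 421)
123^7 ≡ 162 (mod 421)
123^10 ≡ 36 (mod 421)
123^12 ≡ 291 (mod 421)
123^14 ≡ 142 (mod 421)
123^15 ≡ 205 (mod 421)
123^20 ≡ 33 (mod 421)
123^21 ≡ 270 (mod 421)
123^28 ≡ 377 (mod 421)
123^30 ≡ 346 (mod 421)
123^35 ≡ 29 (mod 421)
123^42 ≡ 67 (mod 421)
123^60 ≡ 152 (mod 421)
123^70 ≡ 420 (mod 421)
123^84 ≡ 279 (mod 421)
123^105 ≡ 392 (mod 421)
123^140 ≡ 1 (mod 421) ✓
The smallest such exponent is 140, so the order of 123 is 140.

140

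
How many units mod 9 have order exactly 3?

φ(9) = φ(3^2) = 3·(3−1) = 6 = 2 · 3.
In a cyclic group of order 6, there are φ(d) elements of order d for each divisor d of 6, and zero for non-divisors.
3 | 6, and φ(3) = 3 − 1 = 2.

2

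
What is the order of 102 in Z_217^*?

15

By Lagrange's theorem, ord_217(102) divides φ(217) = φ(7·31) = (7−1)·(31−1) = 6·30 = 180 = 2^2 · 3^2 · 5.
Divisors of 180: 1, 2, 3, 4, 5, 6, 9, 10, 12, 15, 18, 20, 30, 36, 45, 60, 90, 180.
Check 102^d mod 217 for each divisor in increasing order:
102^1 ≡ 102 (mod 217)
102^2 ≡ 205 (mod 217)
102^3 ≡ 78 (mod 217)
102^4 ≡ 144 (mod 217)
102^5 ≡ 149 (mod 217)
102^6 ≡ 8 (mod 217)
102^9 ≡ 190 (mod 217)
102^10 ≡ 67 (mod 217)
102^12 ≡ 64 (mod 217)
102^15 ≡ 1 (mod 217) ✓
Therefore the multiplicative order of 102 modulo 217 is 15.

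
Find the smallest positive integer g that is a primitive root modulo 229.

φ(229) = 229 − 1 = 228 = 2^2 · 3 · 19.
Test candidates g = 2, 3, … against the prime factors q ∈ {2, 3, 19} of φ(229): g is a generator iff g^(228/q) ≢ 1 for every such q.
g = 2: 2^114 ≡ 228; 2^76 ≡ 1 — hits 1, so not a primitive root.
g = 3: 3^114 ≡ 1 — hits 1, so not a primitive root.
g = 4: 4^114 ≡ 1 — hits 1, so not a primitive root.
g = 5: 5^114 ≡ 1 — hits 1, so not a primitive root.
g = 6: 6^114 ≡ 228; 6^76 ≡ 134; 6^12 ≡ 165 — none is 1, so 6 is a primitive root.
Hence the least primitive root of 229 is 6.

6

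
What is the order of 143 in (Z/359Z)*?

Since 143 ∈ (Z/359Z)^×, its order divides φ(359) = 359 − 1 = 358 = 2 · 179.
Divisors of 358: 1, 2, 179, 358.
Check 143^d mod 359 for each divisor in increasing order:
143^1 ≡ 143 (mod 359)
143^2 ≡ 345 (mod 359)
143^179 ≡ 358 (mod 359)
143^358 ≡ 1 (mod 359) ✓
The smallest such exponent is 358, so the order of 143 is 358.

358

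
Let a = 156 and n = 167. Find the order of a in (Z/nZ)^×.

Since 156 ∈ (Z/167Z)^×, its order divides φ(167) = 167 − 1 = 166 = 2 · 83.
Divisors of 166: 1, 2, 83, 166.
Compute 156^d (mod 167) for the divisors d until we hit 1:
156^1 ≡ 156
156^2 ≡ 121
156^83 ≡ 166
156^166 ≡ 1
So ord_167(156) = 166.

166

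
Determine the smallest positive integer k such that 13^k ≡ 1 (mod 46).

11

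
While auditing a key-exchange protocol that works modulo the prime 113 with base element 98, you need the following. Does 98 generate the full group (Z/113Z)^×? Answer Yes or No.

φ(113) = 113 − 1 = 112 = 2^4 · 7.
Test 98^(112/q) mod 113 for each prime factor q of 112:
98^56 ≡ 1 (mod 113)  [q = 2: ≡ 1 ✗]
98^16 ≡ 1 (mod 113)  [q = 7: ≡ 1 ✗]
The check at q = 2 fails, so 98 generates a proper subgroup.

No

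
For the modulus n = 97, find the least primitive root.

5

φ(97) = 97 − 1 = 96 = 2^5 · 3.
Test candidates g = 2, 3, … against the prime factors q ∈ {2, 3} of φ(97): g is a generator iff g^(96/q) ≢ 1 for every such q.
g = 2: 2^48 ≡ 1 — hits 1, so not a primitive root.
g = 3: 3^48 ≡ 1 — hits 1, so not a primitive root.
g = 4: 4^48 ≡ 1 — hits 1, so not a primitive root.
g = 5: 5^48 ≡ 96; 5^32 ≡ 35 — none is 1, so 5 is a primitive root.
The smallest primitive root modulo 97 is 5.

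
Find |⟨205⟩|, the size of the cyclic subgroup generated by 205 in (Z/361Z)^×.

342

By Lagrange's theorem, ord_361(205) divides φ(361) = φ(19^2) = 19·(19−1) = 342 = 2 · 3^2 · 19.
Divisors of 342: 1, 2, 3, 6, 9, 18, 19, 38, 57, 114, 171, 342.
Check 205^d mod 361 for each divisor in increasing order:
205^1 ≡ 205 (mod 361)
205^2 ≡ 149 (mod 361)
205^3 ≡ 221 (mod 361)
205^6 ≡ 106 (mod 361)
205^9 ≡ 322 (mod 361)
205^18 ≡ 77 (mod 361)
205^19 ≡ 262 (mod 361)
205^38 ≡ 54 (mod 361)
205^57 ≡ 69 (mod 361)
205^114 ≡ 68 (mod 361)
205^171 ≡ 360 (mod 361)
205^342 ≡ 1 (mod 361) ✓
So ord_361(205) = 342.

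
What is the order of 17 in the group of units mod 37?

36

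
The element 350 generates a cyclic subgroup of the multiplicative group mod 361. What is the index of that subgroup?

3

Since 350 ∈ (Z/361Z)^×, its order divides φ(361) = φ(19^2) = 19·(19−1) = 342 = 2 · 3^2 · 19.
Divisors of 342: 1, 2, 3, 6, 9, 18, 19, 38, 57, 114, 171, 342.
Evaluate successive powers at the divisors of 342:
350^1 ≡ 350 (mod 361)
350^2 ≡ 121 (mod 361)
350^3 ≡ 113 (mod 361)
350^6 ≡ 134 (mod 361)
350^9 ≡ 341 (mod 361)
350^18 ≡ 39 (mod 361)
350^19 ≡ 293 (mod 361)
350^38 ≡ 292 (mod 361)
350^57 ≡ 360 (mod 361)
350^114 ≡ 1 (mod 361) ✓
Thus |⟨350⟩| = ord(350) = 114.
The index is φ(361) / ord(350) = 342 / 114 = 3.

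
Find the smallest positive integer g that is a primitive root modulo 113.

3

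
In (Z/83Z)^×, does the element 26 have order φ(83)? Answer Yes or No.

φ(83) = 83 − 1 = 82 = 2 · 41.
It suffices to check that the order of 26 is not a proper divisor of 82: compute 26^(82/q) for q ∈ {2, 41}.
26^41 ≡ 1 (mod 83)  [q = 2: ≡ 1 ✗]
26^2 ≡ 12 (mod 83)  [q = 41: ≢ 1 ✓]
The check at q = 2 fails, so 26 generates a proper subgroup.

No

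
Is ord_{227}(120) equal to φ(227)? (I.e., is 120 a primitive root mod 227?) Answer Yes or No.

φ(227) = 227 − 1 = 226 = 2 · 113.
It suffices to check that the order of 120 is not a proper divisor of 226: compute 120^(226/q) for q ∈ {2, 113}.
120^113 ≡ 1 (mod 227)  [q = 2: ≡ 1 ✗]
120^2 ≡ 99 (mod 227)  [q = 113: ≢ 1 ✓]
The check at q = 2 fails, so 120 generates a proper subgroup.

No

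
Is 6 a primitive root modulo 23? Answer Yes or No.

No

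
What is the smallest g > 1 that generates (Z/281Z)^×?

φ(281) = 281 − 1 = 280 = 2^3 · 5 · 7.
g is a primitive root iff g^(280/q) ≢ 1 (mod 281) for each prime q ∈ {2, 5, 7}.
g = 2: 2^140 ≡ 1 — hits 1, so not a primitive root.
g = 3: 3^140 ≡ 280; 3^56 ≡ 86; 3^40 ≡ 249 — none is 1, so 3 is a primitive root.
Hence the least primitive root of 281 is 3.

3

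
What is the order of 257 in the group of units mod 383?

382

ord(257) | φ(383) = 383 − 1 = 382 = 2 · 191.
Divisors of 382: 1, 2, 191, 382.
Compute 257^d (mod 383) for the divisors d until we hit 1:
257^1 ≡ 257
257^2 ≡ 173
257^191 ≡ 382
257^382 ≡ 1
Hence ord(257) = 382.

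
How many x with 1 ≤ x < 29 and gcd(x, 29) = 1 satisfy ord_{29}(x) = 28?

12

φ(29) = 29 − 1 = 28 = 2^2 · 7.
(Z/29Z)^× is cyclic (|G| = 28); a cyclic group of order m has exactly φ(d) elements of each order d | m, and none otherwise.
28 = 2^2 · 7 divides 28, and φ(28) = 12.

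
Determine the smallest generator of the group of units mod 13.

φ(13) = 13 − 1 = 12 = 2^2 · 3.
g is a primitive root iff g^(12/q) ≢ 1 (mod 13) for each prime q ∈ {2, 3}.
g = 2: 2^6 ≡ 12; 2^4 ≡ 3 — none is 1, so 2 is a primitive root.
Hence the least primitive root of 13 is 2.

2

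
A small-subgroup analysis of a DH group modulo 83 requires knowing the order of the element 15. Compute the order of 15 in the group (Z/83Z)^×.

82

The order of 15 must divide φ(83) = 83 − 1 = 82 = 2 · 41.
Divisors of 82: 1, 2, 41, 82.
Check 15^d mod 83 for each divisor in increasing order:
15^1 ≡ 15
15^2 ≡ 59
15^41 ≡ 82
15^82 ≡ 1
So ord_83(15) = 82.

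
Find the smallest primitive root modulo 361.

2

φ(361) = φ(19^2) = 19·(19−1) = 342 = 2 · 3^2 · 19.
Test candidates g = 2, 3, … against the prime factors q ∈ {2, 3, 19} of φ(361): g is a generator iff g^(342/q) ≢ 1 for every such q.
g = 2: 2^171 ≡ 360; 2^114 ≡ 292; 2^18 ≡ 58 — none is 1, so 2 is a primitive root.
The smallest primitive root modulo 361 is 2.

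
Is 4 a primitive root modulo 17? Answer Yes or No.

No

φ(17) = 17 − 1 = 16 = 2^4.
An element g generates (Z/17Z)^× iff g^(16/q) ≢ 1 (mod 17) for each prime q ∈ {2}.
4^8 ≡ 1 (mod 17)  [q = 2: ≡ 1 ✗]
The check at q = 2 fails, so 4 generates a proper subgroup.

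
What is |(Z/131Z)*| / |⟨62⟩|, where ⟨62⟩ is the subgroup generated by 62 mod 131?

10

The order of 62 must divide φ(131) = 131 − 1 = 130 = 2 · 5 · 13.
Divisors of 130: 1, 2, 5, 10, 13, 26, 65, 130.
Check 62^d mod 131 for each divisor in increasing order:
62^1 ≡ 62 (mod 131)
62^2 ≡ 45 (mod 131)
62^5 ≡ 52 (mod 131)
62^10 ≡ 84 (mod 131)
62^13 ≡ 1 (mod 131) ✓
So ord_131(62) = 13, hence |⟨62⟩| = 13.
The index is φ(131) / ord(62) = 130 / 13 = 10.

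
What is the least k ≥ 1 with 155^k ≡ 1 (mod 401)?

80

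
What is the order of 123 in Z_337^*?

Since 123 ∈ (Z/337Z)^×, its order divides φ(337) = 337 − 1 = 336 = 2^4 · 3 · 7.
Divisors of 336: 1, 2, 3, 4, 6, 7, 8, 12, 14, 16, 21, 24, 28, 42, 48, 56, 84, 112, 168, 336.
Compute 123^d (mod 337) for the divisors d until we hit 1:
123^1 ≡ 123 (mod 337)
123^2 ≡ 301 (mod 337)
123^3 ≡ 290 (mod 337)
123^4 ≡ 285 (mod 337)
123^6 ≡ 187 (mod 337)
123^7 ≡ 85 (mod 337)
123^8 ≡ 8 (mod 337)
123^12 ≡ 258 (mod 337)
123^14 ≡ 148 (mod 337)
123^16 ≡ 64 (mod 337)
123^21 ≡ 111 (mod 337)
123^24 ≡ 175 (mod 337)
123^28 ≡ 336 (mod 337)
123^42 ≡ 189 (mod 337)
123^48 ≡ 295 (mod 337)
123^56 ≡ 1 (mod 337) ✓
Therefore the multiplicative order of 123 modulo 337 is 56.

56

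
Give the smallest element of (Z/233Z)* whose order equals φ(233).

φ(233) = 233 − 1 = 232 = 2^3 · 29.
g is a primitive root iff g^(232/q) ≢ 1 (mod 233) for each prime q ∈ {2, 29}.
g = 2: 2^116 ≡ 1 — hits 1, so not a primitive root.
g = 3: 3^116 ≡ 232; 3^8 ≡ 37 — none is 1, so 3 is a primitive root.
The smallest primitive root modulo 233 is 3.

3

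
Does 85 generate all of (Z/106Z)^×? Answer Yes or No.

φ(106) = φ(2)·φ(53) = 1·52 = 52 = 2^2 · 13.
Test 85^(52/q) mod 106 for each prime factor q of 52:
85^26 ≡ 105 (mod 106)  [q = 2: ≢ 1 ✓]
85^4 ≡ 77 (mod 106)  [q = 13: ≢ 1 ✓]
Every test exponent gives a nontrivial residue, hence 85 generates the full group.

Yes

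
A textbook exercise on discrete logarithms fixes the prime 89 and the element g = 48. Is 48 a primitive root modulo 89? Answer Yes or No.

φ(89) = 89 − 1 = 88 = 2^3 · 11.
An element g generates (Z/89Z)^× iff g^(88/q) ≢ 1 (mod 89) for each prime q ∈ {2, 11}.
48^44 ≡ 88 (mod 89)  [q = 2: ≢ 1 ✓]
48^8 ≡ 32 (mod 89)  [q = 11: ≢ 1 ✓]
None equal 1, so ord_89(48) = 88: 48 is a primitive root.

Yes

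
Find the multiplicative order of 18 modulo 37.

36

By Lagrange's theorem, ord_37(18) divides φ(37) = 37 − 1 = 36 = 2^2 · 3^2.
Divisors of 36: 1, 2, 3, 4, 6, 9, 12, 18, 36.
Compute 18^d (mod 37) for the divisors d until we hit 1:
18^1 ≡ 18 (mod 37)
18^2 ≡ 28 (mod 37)
18^3 ≡ 23 (mod 37)
18^4 ≡ 7 (mod 37)
18^6 ≡ 11 (mod 37)
18^9 ≡ 31 (mod 37)
18^12 ≡ 10 (mod 37)
18^18 ≡ 36 (mod 37)
18^36 ≡ 1 (mod 37) ✓
Therefore the multiplicative order of 18 modulo 37 is 36.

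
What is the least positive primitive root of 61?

2

φ(61) = 61 − 1 = 60 = 2^2 · 3 · 5.
g is a primitive root iff g^(60/q) ≢ 1 (mod 61) for each prime q ∈ {2, 3, 5}.
g = 2: 2^30 ≡ 60; 2^20 ≡ 47; 2^12 ≡ 9 — none is 1, so 2 is a primitive root.
The smallest primitive root modulo 61 is 2.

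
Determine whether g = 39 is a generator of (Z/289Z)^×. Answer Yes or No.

φ(289) = φ(17^2) = 17·(17−1) = 272 = 2^4 · 17.
It suffices to check that the order of 39 is not a proper divisor of 272: compute 39^(272/q) for q ∈ {2, 17}.
39^136 ≡ 288 (mod 289)  [q = 2: ≢ 1 ✓]
39^16 ≡ 256 (mod 289)  [q = 17: ≢ 1 ✓]
All checks pass, so 39 has order 272 and is a primitive root modulo 289.

Yes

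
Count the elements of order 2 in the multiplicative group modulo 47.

1

φ(47) = 47 − 1 = 46 = 2 · 23.
Since (Z/47Z)^× is cyclic of order 46, the number of elements of order d is φ(d) when d | 46 and 0 otherwise.
2 | 46, and φ(2) = 2 − 1 = 1.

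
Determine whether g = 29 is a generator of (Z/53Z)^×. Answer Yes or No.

No

φ(53) = 53 − 1 = 52 = 2^2 · 13.
Test 29^(52/q) mod 53 for each prime factor q of 52:
29^26 ≡ 1 (mod 53)  [q = 2: ≡ 1 ✗]
29^4 ≡ 49 (mod 53)  [q = 13: ≢ 1 ✓]
Since 29^26 ≡ 1, the order of 29 divides 26 < 52, so 29 is not a primitive root.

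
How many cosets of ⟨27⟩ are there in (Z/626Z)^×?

24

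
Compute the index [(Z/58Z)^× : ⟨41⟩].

Since 41 ∈ (Z/58Z)^×, its order divides φ(58) = φ(2)·φ(29) = 1·28 = 28 = 2^2 · 7.
Divisors of 28: 1, 2, 4, 7, 14, 28.
Test each divisor d:
41^1 ≡ 41 (mod 58)
41^2 ≡ 57 (mod 58)
41^4 ≡ 1 (mod 58) ✓
Thus |⟨41⟩| = ord(41) = 4.
Index = |(Z/58Z)^×| / |⟨41⟩| = 28 / 4 = 7.

7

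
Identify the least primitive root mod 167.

5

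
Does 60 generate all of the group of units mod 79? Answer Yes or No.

φ(79) = 79 − 1 = 78 = 2 · 3 · 13.
It suffices to check that the order of 60 is not a proper divisor of 78: compute 60^(78/q) for q ∈ {2, 3, 13}.
60^39 ≡ 78 (mod 79)  [q = 2: ≢ 1 ✓]
60^26 ≡ 55 (mod 79)  [q = 3: ≢ 1 ✓]
60^6 ≡ 38 (mod 79)  [q = 13: ≢ 1 ✓]
Every test exponent gives a nontrivial residue, hence 60 generates the full group.

Yes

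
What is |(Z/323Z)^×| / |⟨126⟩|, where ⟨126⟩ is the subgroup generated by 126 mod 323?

By Lagrange's theorem, ord_323(126) divides φ(323) = φ(17·19) = (17−1)·(19−1) = 16·18 = 288 = 2^5 · 3^2.
Divisors of 288: 1, 2, 3, 4, 6, 8, 9, 12, 16, 18, 24, 32, 36, 48, 72, 96, 144, 288.
Evaluate successive powers at the divisors of 288:
126^1 ≡ 126
126^2 ≡ 49
126^3 ≡ 37
126^4 ≡ 140
126^6 ≡ 77
126^8 ≡ 220
126^9 ≡ 265
126^12 ≡ 115
126^16 ≡ 273
126^18 ≡ 134
126^24 ≡ 305
126^32 ≡ 239
126^36 ≡ 191
126^48 ≡ 1
So ord_323(126) = 48, hence |⟨126⟩| = 48.
[(Z/323Z)^× : ⟨126⟩] = 288/48 = 6.

6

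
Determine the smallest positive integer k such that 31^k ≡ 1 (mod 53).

52

ord(31) | φ(53) = 53 − 1 = 52 = 2^2 · 13.
Divisors of 52: 1, 2, 4, 13, 26, 52.
Test each divisor d:
31^1 ≡ 31
31^2 ≡ 7
31^4 ≡ 49
31^13 ≡ 30
31^26 ≡ 52
31^52 ≡ 1
So ord_53(31) = 52.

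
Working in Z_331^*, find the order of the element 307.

The order of 307 must divide φ(331) = 331 − 1 = 330 = 2 · 3 · 5 · 11.
Divisors of 330: 1, 2, 3, 5, 6, 10, 11, 15, 22, 30, 33, 55, 66, 110, 165, 330.
Compute 307^d (mod 331) for the divisors d until we hit 1:
307^1 ≡ 307 (mod 331)
307^2 ≡ 245 (mod 331)
307^3 ≡ 78 (mod 331)
307^5 ≡ 243 (mod 331)
307^6 ≡ 126 (mod 331)
307^10 ≡ 131 (mod 331)
307^11 ≡ 166 (mod 331)
307^15 ≡ 57 (mod 331)
307^22 ≡ 83 (mod 331)
307^30 ≡ 270 (mod 331)
307^33 ≡ 207 (mod 331)
307^55 ≡ 300 (mod 331)
307^66 ≡ 150 (mod 331)
307^110 ≡ 299 (mod 331)
307^165 ≡ 330 (mod 331)
307^330 ≡ 1 (mod 331) ✓
The smallest such exponent is 330, so the order of 307 is 330.

330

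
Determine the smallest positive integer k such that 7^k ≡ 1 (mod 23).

22

By Lagrange's theorem, ord_23(7) divides φ(23) = 23 − 1 = 22 = 2 · 11.
Divisors of 22: 1, 2, 11, 22.
Check 7^d mod 23 for each divisor in increasing order:
7^1 ≡ 7 (mod 23)
7^2 ≡ 3 (mod 23)
7^11 ≡ 22 (mod 23)
7^22 ≡ 1 (mod 23) ✓
Hence ord(7) = 22.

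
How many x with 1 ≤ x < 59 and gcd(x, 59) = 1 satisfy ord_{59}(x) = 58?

φ(59) = 59 − 1 = 58 = 2 · 29.
Since (Z/59Z)^× is cyclic of order 58, the number of elements of order d is φ(d) when d | 58 and 0 otherwise.
58 = 2 · 29 divides 58, and φ(58) = 28.

28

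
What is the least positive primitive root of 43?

3

φ(43) = 43 − 1 = 42 = 2 · 3 · 7.
g is a primitive root iff g^(42/q) ≢ 1 (mod 43) for each prime q ∈ {2, 3, 7}.
g = 2: 2^21 ≡ 42; 2^14 ≡ 1 — hits 1, so not a primitive root.
g = 3: 3^21 ≡ 42; 3^14 ≡ 36; 3^6 ≡ 41 — none is 1, so 3 is a primitive root.
The smallest primitive root modulo 43 is 3.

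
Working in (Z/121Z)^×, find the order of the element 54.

22

ord(54) | φ(121) = φ(11^2) = 11·(11−1) = 110 = 2 · 5 · 11.
Divisors of 110: 1, 2, 5, 10, 11, 22, 55, 110.
Compute 54^d (mod 121) for the divisors d until we hit 1:
54^1 ≡ 54
54^2 ≡ 12
54^5 ≡ 32
54^10 ≡ 56
54^11 ≡ 120
54^22 ≡ 1
The smallest such exponent is 22, so the order of 54 is 22.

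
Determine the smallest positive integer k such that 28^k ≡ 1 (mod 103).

51

The order of 28 must divide φ(103) = 103 − 1 = 102 = 2 · 3 · 17.
Divisors of 102: 1, 2, 3, 6, 17, 34, 51, 102.
Compute 28^d (mod 103) for the divisors d until we hit 1:
28^1 ≡ 28
28^2 ≡ 63
28^3 ≡ 13
28^6 ≡ 66
28^17 ≡ 56
28^34 ≡ 46
28^51 ≡ 1
The smallest such exponent is 51, so the order of 28 is 51.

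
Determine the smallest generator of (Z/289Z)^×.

φ(289) = φ(17^2) = 17·(17−1) = 272 = 2^4 · 17.
g is a primitive root iff g^(272/q) ≢ 1 (mod 289) for each prime q ∈ {2, 17}.
g = 2: 2^136 ≡ 1 — hits 1, so not a primitive root.
g = 3: 3^136 ≡ 288; 3^16 ≡ 171 — none is 1, so 3 is a primitive root.
The smallest primitive root modulo 289 is 3.

3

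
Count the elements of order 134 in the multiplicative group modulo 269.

66

φ(269) = 269 − 1 = 268 = 2^2 · 67.
(Z/269Z)^× is cyclic (|G| = 268); a cyclic group of order m has exactly φ(d) elements of each order d | m, and none otherwise.
134 = 2 · 67 divides 268, and φ(134) = 66.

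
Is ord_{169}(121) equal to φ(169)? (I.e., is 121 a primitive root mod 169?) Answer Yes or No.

φ(169) = φ(13^2) = 13·(13−1) = 156 = 2^2 · 3 · 13.
It suffices to check that the order of 121 is not a proper divisor of 156: compute 121^(156/q) for q ∈ {2, 3, 13}.
121^78 ≡ 1 (mod 169)  [q = 2: ≡ 1 ✗]
121^52 ≡ 22 (mod 169)  [q = 3: ≢ 1 ✓]
121^12 ≡ 92 (mod 169)  [q = 13: ≢ 1 ✓]
Since 121^78 ≡ 1, the order of 121 divides 78 < 156, so 121 is not a primitive root.

No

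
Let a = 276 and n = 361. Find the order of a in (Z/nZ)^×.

By Lagrange's theorem, ord_361(276) divides φ(361) = φ(19^2) = 19·(19−1) = 342 = 2 · 3^2 · 19.
Divisors of 342: 1, 2, 3, 6, 9, 18, 19, 38, 57, 114, 171, 342.
Compute 276^d (mod 361) for the divisors d until we hit 1:
276^1 ≡ 276
276^2 ≡ 5
276^3 ≡ 297
276^6 ≡ 125
276^9 ≡ 303
276^18 ≡ 115
276^19 ≡ 333
276^38 ≡ 62
276^57 ≡ 69
276^114 ≡ 68
276^171 ≡ 360
276^342 ≡ 1
Hence ord(276) = 342.

342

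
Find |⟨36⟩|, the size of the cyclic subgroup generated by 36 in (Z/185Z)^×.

2

ord(36) | φ(185) = φ(5·37) = (5−1)·(37−1) = 4·36 = 144 = 2^4 · 3^2.
Divisors of 144: 1, 2, 3, 4, 6, 8, 9, 12, 16, 18, 24, 36, 48, 72, 144.
Compute 36^d (mod 185) for the divisors d until we hit 1:
36^1 ≡ 36
36^2 ≡ 1
Hence ord(36) = 2.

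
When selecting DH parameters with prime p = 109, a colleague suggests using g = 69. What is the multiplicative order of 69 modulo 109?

ord(69) | φ(109) = 109 − 1 = 108 = 2^2 · 3^3.
Divisors of 108: 1, 2, 3, 4, 6, 9, 12, 18, 27, 36, 54, 108.
Test each divisor d:
69^1 ≡ 69 (mod 109)
69^2 ≡ 74 (mod 109)
69^3 ≡ 92 (mod 109)
69^4 ≡ 26 (mod 109)
69^6 ≡ 71 (mod 109)
69^9 ≡ 101 (mod 109)
69^12 ≡ 27 (mod 109)
69^18 ≡ 64 (mod 109)
69^27 ≡ 33 (mod 109)
69^36 ≡ 63 (mod 109)
69^54 ≡ 108 (mod 109)
69^108 ≡ 1 (mod 109) ✓
Therefore the multiplicative order of 69 modulo 109 is 108.

108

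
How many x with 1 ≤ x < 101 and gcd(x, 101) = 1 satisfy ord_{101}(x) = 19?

0

φ(101) = 101 − 1 = 100 = 2^2 · 5^2.
(Z/101Z)^× is cyclic (|G| = 100); a cyclic group of order m has exactly φ(d) elements of each order d | m, and none otherwise.
19 does not divide 100, so no element of (Z/101Z)^× has order 19.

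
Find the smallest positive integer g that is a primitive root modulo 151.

6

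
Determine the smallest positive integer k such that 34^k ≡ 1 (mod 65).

4

By Lagrange's theorem, ord_65(34) divides φ(65) = φ(5·13) = (5−1)·(13−1) = 4·12 = 48 = 2^4 · 3.
Divisors of 48: 1, 2, 3, 4, 6, 8, 12, 16, 24, 48.
Evaluate successive powers at the divisors of 48:
34^1 ≡ 34 (mod 65)
34^2 ≡ 51 (mod 65)
34^3 ≡ 44 (mod 65)
34^4 ≡ 1 (mod 65) ✓
The smallest such exponent is 4, so the order of 34 is 4.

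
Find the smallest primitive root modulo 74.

5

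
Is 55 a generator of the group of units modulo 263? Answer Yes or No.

Yes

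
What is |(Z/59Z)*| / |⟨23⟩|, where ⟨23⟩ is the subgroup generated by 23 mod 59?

1

The order of 23 must divide φ(59) = 59 − 1 = 58 = 2 · 29.
Divisors of 58: 1, 2, 29, 58.
Check 23^d mod 59 for each divisor in increasing order:
23^1 ≡ 23 (mod 59)
23^2 ≡ 57 (mod 59)
23^29 ≡ 58 (mod 59)
23^58 ≡ 1 (mod 59) ✓
Thus |⟨23⟩| = ord(23) = 58.
[(Z/59Z)^× : ⟨23⟩] = 58/58 = 1.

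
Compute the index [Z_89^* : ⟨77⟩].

11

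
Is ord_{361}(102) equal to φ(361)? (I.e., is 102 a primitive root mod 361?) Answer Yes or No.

φ(361) = φ(19^2) = 19·(19−1) = 342 = 2 · 3^2 · 19.
It suffices to check that the order of 102 is not a proper divisor of 342: compute 102^(342/q) for q ∈ {2, 3, 19}.
102^171 ≡ 1 (mod 361)  [q = 2: ≡ 1 ✗]
102^114 ≡ 1 (mod 361)  [q = 3: ≡ 1 ✗]
102^18 ≡ 286 (mod 361)  [q = 19: ≢ 1 ✓]
Since 102^171 ≡ 1, the order of 102 divides 171 < 342, so 102 is not a primitive root.

No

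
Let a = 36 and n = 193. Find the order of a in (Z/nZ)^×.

48

By Lagrange's theorem, ord_193(36) divides φ(193) = 193 − 1 = 192 = 2^6 · 3.
Divisors of 192: 1, 2, 3, 4, 6, 8, 12, 16, 24, 32, 48, 64, 96, 192.
Check 36^d mod 193 for each divisor in increasing order:
36^1 ≡ 36 (mod 193)
36^2 ≡ 138 (mod 193)
36^3 ≡ 143 (mod 193)
36^4 ≡ 130 (mod 193)
36^6 ≡ 184 (mod 193)
36^8 ≡ 109 (mod 193)
36^12 ≡ 81 (mod 193)
36^16 ≡ 108 (mod 193)
36^24 ≡ 192 (mod 193)
36^32 ≡ 84 (mod 193)
36^48 ≡ 1 (mod 193) ✓
Hence ord(36) = 48.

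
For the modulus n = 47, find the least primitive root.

φ(47) = 47 − 1 = 46 = 2 · 23.
Test candidates g = 2, 3, … against the prime factors q ∈ {2, 23} of φ(47): g is a generator iff g^(46/q) ≢ 1 for every such q.
g = 2: 2^23 ≡ 1 — hits 1, so not a primitive root.
g = 3: 3^23 ≡ 1 — hits 1, so not a primitive root.
g = 4: 4^23 ≡ 1 — hits 1, so not a primitive root.
g = 5: 5^23 ≡ 46; 5^2 ≡ 25 — none is 1, so 5 is a primitive root.
The smallest primitive root modulo 47 is 5.

5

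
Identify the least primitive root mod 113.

3

φ(113) = 113 − 1 = 112 = 2^4 · 7.
Test candidates g = 2, 3, … against the prime factors q ∈ {2, 7} of φ(113): g is a generator iff g^(112/q) ≢ 1 for every such q.
g = 2: 2^56 ≡ 1 — hits 1, so not a primitive root.
g = 3: 3^56 ≡ 112; 3^16 ≡ 49 — none is 1, so 3 is a primitive root.
So 3 is the smallest generator of (Z/113Z)^×.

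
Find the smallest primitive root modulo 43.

φ(43) = 43 − 1 = 42 = 2 · 3 · 7.
g is a primitive root iff g^(42/q) ≢ 1 (mod 43) for each prime q ∈ {2, 3, 7}.
g = 2: 2^21 ≡ 42; 2^14 ≡ 1 — hits 1, so not a primitive root.
g = 3: 3^21 ≡ 42; 3^14 ≡ 36; 3^6 ≡ 41 — none is 1, so 3 is a primitive root.
The smallest primitive root modulo 43 is 3.

3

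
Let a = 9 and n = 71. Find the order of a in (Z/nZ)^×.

The order of 9 must divide φ(71) = 71 − 1 = 70 = 2 · 5 · 7.
Divisors of 70: 1, 2, 5, 7, 10, 14, 35, 70.
Test each divisor d:
9^1 ≡ 9
9^2 ≡ 10
9^5 ≡ 48
9^7 ≡ 54
9^10 ≡ 32
9^14 ≡ 5
9^35 ≡ 1
Therefore the multiplicative order of 9 modulo 71 is 35.

35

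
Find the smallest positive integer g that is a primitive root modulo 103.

5

φ(103) = 103 − 1 = 102 = 2 · 3 · 17.
g is a primitive root iff g^(102/q) ≢ 1 (mod 103) for each prime q ∈ {2, 3, 17}.
g = 2: 2^51 ≡ 1 — hits 1, so not a primitive root.
g = 3: 3^51 ≡ 102; 3^34 ≡ 1 — hits 1, so not a primitive root.
g = 4: 4^51 ≡ 1 — hits 1, so not a primitive root.
g = 5: 5^51 ≡ 102; 5^34 ≡ 56; 5^6 ≡ 72 — none is 1, so 5 is a primitive root.
The smallest primitive root modulo 103 is 5.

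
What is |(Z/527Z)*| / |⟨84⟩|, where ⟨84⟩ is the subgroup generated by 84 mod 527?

16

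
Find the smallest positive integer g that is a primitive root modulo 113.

3

φ(113) = 113 − 1 = 112 = 2^4 · 7.
Test candidates g = 2, 3, … against the prime factors q ∈ {2, 7} of φ(113): g is a generator iff g^(112/q) ≢ 1 for every such q.
g = 2: 2^56 ≡ 1 — hits 1, so not a primitive root.
g = 3: 3^56 ≡ 112; 3^16 ≡ 49 — none is 1, so 3 is a primitive root.
So 3 is the smallest generator of (Z/113Z)^×.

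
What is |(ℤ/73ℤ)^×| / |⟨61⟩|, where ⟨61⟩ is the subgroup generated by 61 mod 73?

2

ord(61) | φ(73) = 73 − 1 = 72 = 2^3 · 3^2.
Divisors of 72: 1, 2, 3, 4, 6, 8, 9, 12, 18, 24, 36, 72.
Compute 61^d (mod 73) for the divisors d until we hit 1:
61^1 ≡ 61 (mod 73)
61^2 ≡ 71 (mod 73)
61^3 ≡ 24 (mod 73)
61^4 ≡ 4 (mod 73)
61^6 ≡ 65 (mod 73)
61^8 ≡ 16 (mod 73)
61^9 ≡ 27 (mod 73)
61^12 ≡ 64 (mod 73)
61^18 ≡ 72 (mod 73)
61^24 ≡ 8 (mod 73)
61^36 ≡ 1 (mod 73) ✓
So ord_73(61) = 36, hence |⟨61⟩| = 36.
[(Z/73Z)^× : ⟨61⟩] = 72/36 = 2.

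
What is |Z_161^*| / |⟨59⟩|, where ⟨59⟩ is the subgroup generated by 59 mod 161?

Since 59 ∈ (Z/161Z)^×, its order divides φ(161) = φ(7·23) = (7−1)·(23−1) = 6·22 = 132 = 2^2 · 3 · 11.
Divisors of 132: 1, 2, 3, 4, 6, 11, 12, 22, 33, 44, 66, 132.
Evaluate successive powers at the divisors of 132:
59^1 ≡ 59 (mod 161)
59^2 ≡ 100 (mod 161)
59^3 ≡ 104 (mod 161)
59^4 ≡ 18 (mod 161)
59^6 ≡ 29 (mod 161)
59^11 ≡ 47 (mod 161)
59^12 ≡ 36 (mod 161)
59^22 ≡ 116 (mod 161)
59^33 ≡ 139 (mod 161)
59^44 ≡ 93 (mod 161)
59^66 ≡ 1 (mod 161) ✓
The order of 59 is 66, so the subgroup it generates has 66 elements.
The index is φ(161) / ord(59) = 132 / 66 = 2.

2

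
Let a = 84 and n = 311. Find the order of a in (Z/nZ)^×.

155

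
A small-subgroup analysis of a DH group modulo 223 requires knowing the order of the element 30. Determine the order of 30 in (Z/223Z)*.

37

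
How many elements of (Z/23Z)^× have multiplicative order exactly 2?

1

φ(23) = 23 − 1 = 22 = 2 · 11.
Since (Z/23Z)^× is cyclic of order 22, the number of elements of order d is φ(d) when d | 22 and 0 otherwise.
2 | 22, and φ(2) = 2 − 1 = 1.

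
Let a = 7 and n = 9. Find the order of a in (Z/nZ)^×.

3

By Lagrange's theorem, ord_9(7) divides φ(9) = φ(3^2) = 3·(3−1) = 6 = 2 · 3.
Divisors of 6: 1, 2, 3, 6.
Test each divisor d:
7^1 ≡ 7 (mod 9)
7^2 ≡ 4 (mod 9)
7^3 ≡ 1 (mod 9) ✓
Hence ord(7) = 3.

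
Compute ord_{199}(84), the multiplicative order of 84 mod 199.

198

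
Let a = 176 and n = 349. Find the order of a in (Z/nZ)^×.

ord(176) | φ(349) = 349 − 1 = 348 = 2^2 · 3 · 29.
Divisors of 348: 1, 2, 3, 4, 6, 12, 29, 58, 87, 116, 174, 348.
Evaluate successive powers at the divisors of 348:
176^1 ≡ 176 (mod 349)
176^2 ≡ 264 (mod 349)
176^3 ≡ 47 (mod 349)
176^4 ≡ 245 (mod 349)
176^6 ≡ 115 (mod 349)
176^12 ≡ 312 (mod 349)
176^29 ≡ 24 (mod 349)
176^58 ≡ 227 (mod 349)
176^87 ≡ 213 (mod 349)
176^116 ≡ 226 (mod 349)
176^174 ≡ 348 (mod 349)
176^348 ≡ 1 (mod 349) ✓
Hence ord(176) = 348.

348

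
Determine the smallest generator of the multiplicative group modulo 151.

6

φ(151) = 151 − 1 = 150 = 2 · 3 · 5^2.
g is a primitive root iff g^(150/q) ≢ 1 (mod 151) for each prime q ∈ {2, 3, 5}.
g = 2: 2^75 ≡ 1 — hits 1, so not a primitive root.
g = 3: 3^75 ≡ 150; 3^50 ≡ 1 — hits 1, so not a primitive root.
g = 4: 4^75 ≡ 1 — hits 1, so not a primitive root.
g = 5: 5^75 ≡ 1 — hits 1, so not a primitive root.
g = 6: 6^75 ≡ 150; 6^50 ≡ 32; 6^30 ≡ 59 — none is 1, so 6 is a primitive root.
Hence the least primitive root of 151 is 6.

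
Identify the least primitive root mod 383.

φ(383) = 383 − 1 = 382 = 2 · 191.
g is a primitive root iff g^(382/q) ≢ 1 (mod 383) for each prime q ∈ {2, 191}.
g = 2: 2^191 ≡ 1 — hits 1, so not a primitive root.
g = 3: 3^191 ≡ 1 — hits 1, so not a primitive root.
g = 4: 4^191 ≡ 1 — hits 1, so not a primitive root.
g = 5: 5^191 ≡ 382; 5^2 ≡ 25 — none is 1, so 5 is a primitive root.
Hence the least primitive root of 383 is 5.

5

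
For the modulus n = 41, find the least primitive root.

φ(41) = 41 − 1 = 40 = 2^3 · 5.
Test candidates g = 2, 3, … against the prime factors q ∈ {2, 5} of φ(41): g is a generator iff g^(40/q) ≢ 1 for every such q.
g = 2: 2^20 ≡ 1 — hits 1, so not a primitive root.
g = 3: 3^20 ≡ 40; 3^8 ≡ 1 — hits 1, so not a primitive root.
g = 4: 4^20 ≡ 1 — hits 1, so not a primitive root.
g = 5: 5^20 ≡ 1 — hits 1, so not a primitive root.
g = 6: 6^20 ≡ 40; 6^8 ≡ 10 — none is 1, so 6 is a primitive root.
Hence the least primitive root of 41 is 6.

6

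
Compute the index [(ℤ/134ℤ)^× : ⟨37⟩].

22

ord(37) | φ(134) = φ(2)·φ(67) = 1·66 = 66 = 2 · 3 · 11.
Divisors of 66: 1, 2, 3, 6, 11, 22, 33, 66.
Check 37^d mod 134 for each divisor in increasing order:
37^1 ≡ 37 (mod 134)
37^2 ≡ 29 (mod 134)
37^3 ≡ 1 (mod 134) ✓
So ord_134(37) = 3, hence |⟨37⟩| = 3.
The index is φ(134) / ord(37) = 66 / 3 = 22.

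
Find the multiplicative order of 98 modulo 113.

By Lagrange's theorem, ord_113(98) divides φ(113) = 113 − 1 = 112 = 2^4 · 7.
Divisors of 112: 1, 2, 4, 7, 8, 14, 16, 28, 56, 112.
Evaluate successive powers at the divisors of 112:
98^1 ≡ 98 (mod 113)
98^2 ≡ 112 (mod 113)
98^4 ≡ 1 (mod 113) ✓
So ord_113(98) = 4.

4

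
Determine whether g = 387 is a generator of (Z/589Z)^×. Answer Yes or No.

No

589 = 19 · 31 is a product of two distinct odd primes, so (Z/589Z)^× ≅ (Z/19Z)^× × (Z/31Z)^× is not cyclic.
No primitive root modulo 589 exists; in particular 387 is not one.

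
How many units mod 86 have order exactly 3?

φ(86) = φ(2)·φ(43) = 1·42 = 42 = 2 · 3 · 7.
(Z/86Z)^× is cyclic (|G| = 42); a cyclic group of order m has exactly φ(d) elements of each order d | m, and none otherwise.
3 | 42, and φ(3) = 3 − 1 = 2.

2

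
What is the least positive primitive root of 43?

φ(43) = 43 − 1 = 42 = 2 · 3 · 7.
Test candidates g = 2, 3, … against the prime factors q ∈ {2, 3, 7} of φ(43): g is a generator iff g^(42/q) ≢ 1 for every such q.
g = 2: 2^21 ≡ 42; 2^14 ≡ 1 — hits 1, so not a primitive root.
g = 3: 3^21 ≡ 42; 3^14 ≡ 36; 3^6 ≡ 41 — none is 1, so 3 is a primitive root.
So 3 is the smallest generator of (Z/43Z)^×.

3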